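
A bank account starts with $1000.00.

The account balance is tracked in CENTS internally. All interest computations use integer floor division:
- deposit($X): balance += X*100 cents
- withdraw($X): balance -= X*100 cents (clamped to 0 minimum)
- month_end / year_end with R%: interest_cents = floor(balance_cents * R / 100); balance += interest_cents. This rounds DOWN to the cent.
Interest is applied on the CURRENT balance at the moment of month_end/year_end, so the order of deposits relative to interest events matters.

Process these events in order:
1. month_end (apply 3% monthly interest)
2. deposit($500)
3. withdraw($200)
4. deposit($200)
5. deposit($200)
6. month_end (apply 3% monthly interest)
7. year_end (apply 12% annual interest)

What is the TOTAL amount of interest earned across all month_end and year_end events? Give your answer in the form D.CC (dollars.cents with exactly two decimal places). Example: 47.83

Answer: 295.72

Derivation:
After 1 (month_end (apply 3% monthly interest)): balance=$1030.00 total_interest=$30.00
After 2 (deposit($500)): balance=$1530.00 total_interest=$30.00
After 3 (withdraw($200)): balance=$1330.00 total_interest=$30.00
After 4 (deposit($200)): balance=$1530.00 total_interest=$30.00
After 5 (deposit($200)): balance=$1730.00 total_interest=$30.00
After 6 (month_end (apply 3% monthly interest)): balance=$1781.90 total_interest=$81.90
After 7 (year_end (apply 12% annual interest)): balance=$1995.72 total_interest=$295.72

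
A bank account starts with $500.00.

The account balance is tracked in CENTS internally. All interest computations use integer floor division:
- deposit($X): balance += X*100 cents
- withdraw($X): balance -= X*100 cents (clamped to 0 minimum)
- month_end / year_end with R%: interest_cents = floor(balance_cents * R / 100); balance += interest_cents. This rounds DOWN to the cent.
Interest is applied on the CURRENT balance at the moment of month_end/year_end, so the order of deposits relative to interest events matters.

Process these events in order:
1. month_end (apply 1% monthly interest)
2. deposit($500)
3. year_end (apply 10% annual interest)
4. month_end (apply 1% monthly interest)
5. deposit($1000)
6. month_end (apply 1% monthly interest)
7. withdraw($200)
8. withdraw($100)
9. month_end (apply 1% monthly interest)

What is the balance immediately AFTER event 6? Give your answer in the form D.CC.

Answer: 2137.71

Derivation:
After 1 (month_end (apply 1% monthly interest)): balance=$505.00 total_interest=$5.00
After 2 (deposit($500)): balance=$1005.00 total_interest=$5.00
After 3 (year_end (apply 10% annual interest)): balance=$1105.50 total_interest=$105.50
After 4 (month_end (apply 1% monthly interest)): balance=$1116.55 total_interest=$116.55
After 5 (deposit($1000)): balance=$2116.55 total_interest=$116.55
After 6 (month_end (apply 1% monthly interest)): balance=$2137.71 total_interest=$137.71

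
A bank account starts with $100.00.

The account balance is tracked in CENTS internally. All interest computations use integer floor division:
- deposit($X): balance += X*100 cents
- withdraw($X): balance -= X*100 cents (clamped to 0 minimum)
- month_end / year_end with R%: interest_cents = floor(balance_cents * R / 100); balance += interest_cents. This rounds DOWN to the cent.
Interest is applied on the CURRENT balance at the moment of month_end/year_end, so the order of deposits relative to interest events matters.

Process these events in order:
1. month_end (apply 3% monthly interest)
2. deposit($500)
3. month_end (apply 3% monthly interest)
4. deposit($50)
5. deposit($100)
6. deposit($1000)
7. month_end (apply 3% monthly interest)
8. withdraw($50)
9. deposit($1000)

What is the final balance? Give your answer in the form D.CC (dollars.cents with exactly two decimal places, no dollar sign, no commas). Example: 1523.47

Answer: 2774.22

Derivation:
After 1 (month_end (apply 3% monthly interest)): balance=$103.00 total_interest=$3.00
After 2 (deposit($500)): balance=$603.00 total_interest=$3.00
After 3 (month_end (apply 3% monthly interest)): balance=$621.09 total_interest=$21.09
After 4 (deposit($50)): balance=$671.09 total_interest=$21.09
After 5 (deposit($100)): balance=$771.09 total_interest=$21.09
After 6 (deposit($1000)): balance=$1771.09 total_interest=$21.09
After 7 (month_end (apply 3% monthly interest)): balance=$1824.22 total_interest=$74.22
After 8 (withdraw($50)): balance=$1774.22 total_interest=$74.22
After 9 (deposit($1000)): balance=$2774.22 total_interest=$74.22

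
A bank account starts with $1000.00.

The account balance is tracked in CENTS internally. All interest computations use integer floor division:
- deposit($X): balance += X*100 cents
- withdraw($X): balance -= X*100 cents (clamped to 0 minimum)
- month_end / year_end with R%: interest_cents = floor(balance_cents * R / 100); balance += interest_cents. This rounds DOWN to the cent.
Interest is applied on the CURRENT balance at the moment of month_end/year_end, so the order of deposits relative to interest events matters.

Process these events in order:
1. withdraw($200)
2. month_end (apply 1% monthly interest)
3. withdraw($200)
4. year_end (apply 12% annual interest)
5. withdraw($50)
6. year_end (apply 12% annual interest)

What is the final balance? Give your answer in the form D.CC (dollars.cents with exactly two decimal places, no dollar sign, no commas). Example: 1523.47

Answer: 706.67

Derivation:
After 1 (withdraw($200)): balance=$800.00 total_interest=$0.00
After 2 (month_end (apply 1% monthly interest)): balance=$808.00 total_interest=$8.00
After 3 (withdraw($200)): balance=$608.00 total_interest=$8.00
After 4 (year_end (apply 12% annual interest)): balance=$680.96 total_interest=$80.96
After 5 (withdraw($50)): balance=$630.96 total_interest=$80.96
After 6 (year_end (apply 12% annual interest)): balance=$706.67 total_interest=$156.67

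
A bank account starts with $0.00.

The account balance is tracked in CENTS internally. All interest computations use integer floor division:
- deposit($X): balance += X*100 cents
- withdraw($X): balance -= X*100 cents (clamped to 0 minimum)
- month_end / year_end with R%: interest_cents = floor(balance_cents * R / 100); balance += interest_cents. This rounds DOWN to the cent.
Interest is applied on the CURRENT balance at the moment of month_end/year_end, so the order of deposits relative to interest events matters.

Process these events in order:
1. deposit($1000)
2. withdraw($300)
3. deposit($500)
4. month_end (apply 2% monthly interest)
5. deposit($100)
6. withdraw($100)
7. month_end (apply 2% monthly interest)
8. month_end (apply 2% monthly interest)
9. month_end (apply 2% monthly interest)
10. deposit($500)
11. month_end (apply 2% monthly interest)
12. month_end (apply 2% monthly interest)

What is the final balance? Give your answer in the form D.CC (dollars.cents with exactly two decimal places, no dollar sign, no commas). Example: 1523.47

After 1 (deposit($1000)): balance=$1000.00 total_interest=$0.00
After 2 (withdraw($300)): balance=$700.00 total_interest=$0.00
After 3 (deposit($500)): balance=$1200.00 total_interest=$0.00
After 4 (month_end (apply 2% monthly interest)): balance=$1224.00 total_interest=$24.00
After 5 (deposit($100)): balance=$1324.00 total_interest=$24.00
After 6 (withdraw($100)): balance=$1224.00 total_interest=$24.00
After 7 (month_end (apply 2% monthly interest)): balance=$1248.48 total_interest=$48.48
After 8 (month_end (apply 2% monthly interest)): balance=$1273.44 total_interest=$73.44
After 9 (month_end (apply 2% monthly interest)): balance=$1298.90 total_interest=$98.90
After 10 (deposit($500)): balance=$1798.90 total_interest=$98.90
After 11 (month_end (apply 2% monthly interest)): balance=$1834.87 total_interest=$134.87
After 12 (month_end (apply 2% monthly interest)): balance=$1871.56 total_interest=$171.56

Answer: 1871.56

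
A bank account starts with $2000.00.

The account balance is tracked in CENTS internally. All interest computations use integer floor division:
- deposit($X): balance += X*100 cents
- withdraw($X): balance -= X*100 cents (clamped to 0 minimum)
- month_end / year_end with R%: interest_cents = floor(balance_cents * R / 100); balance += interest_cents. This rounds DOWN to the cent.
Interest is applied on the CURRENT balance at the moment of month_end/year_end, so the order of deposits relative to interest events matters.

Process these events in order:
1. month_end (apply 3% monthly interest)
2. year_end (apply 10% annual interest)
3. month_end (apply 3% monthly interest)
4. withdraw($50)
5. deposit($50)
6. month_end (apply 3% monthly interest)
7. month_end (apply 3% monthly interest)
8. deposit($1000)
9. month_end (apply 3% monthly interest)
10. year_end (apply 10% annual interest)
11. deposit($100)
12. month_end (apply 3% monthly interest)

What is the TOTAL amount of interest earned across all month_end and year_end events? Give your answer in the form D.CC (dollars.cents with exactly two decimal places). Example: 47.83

After 1 (month_end (apply 3% monthly interest)): balance=$2060.00 total_interest=$60.00
After 2 (year_end (apply 10% annual interest)): balance=$2266.00 total_interest=$266.00
After 3 (month_end (apply 3% monthly interest)): balance=$2333.98 total_interest=$333.98
After 4 (withdraw($50)): balance=$2283.98 total_interest=$333.98
After 5 (deposit($50)): balance=$2333.98 total_interest=$333.98
After 6 (month_end (apply 3% monthly interest)): balance=$2403.99 total_interest=$403.99
After 7 (month_end (apply 3% monthly interest)): balance=$2476.10 total_interest=$476.10
After 8 (deposit($1000)): balance=$3476.10 total_interest=$476.10
After 9 (month_end (apply 3% monthly interest)): balance=$3580.38 total_interest=$580.38
After 10 (year_end (apply 10% annual interest)): balance=$3938.41 total_interest=$938.41
After 11 (deposit($100)): balance=$4038.41 total_interest=$938.41
After 12 (month_end (apply 3% monthly interest)): balance=$4159.56 total_interest=$1059.56

Answer: 1059.56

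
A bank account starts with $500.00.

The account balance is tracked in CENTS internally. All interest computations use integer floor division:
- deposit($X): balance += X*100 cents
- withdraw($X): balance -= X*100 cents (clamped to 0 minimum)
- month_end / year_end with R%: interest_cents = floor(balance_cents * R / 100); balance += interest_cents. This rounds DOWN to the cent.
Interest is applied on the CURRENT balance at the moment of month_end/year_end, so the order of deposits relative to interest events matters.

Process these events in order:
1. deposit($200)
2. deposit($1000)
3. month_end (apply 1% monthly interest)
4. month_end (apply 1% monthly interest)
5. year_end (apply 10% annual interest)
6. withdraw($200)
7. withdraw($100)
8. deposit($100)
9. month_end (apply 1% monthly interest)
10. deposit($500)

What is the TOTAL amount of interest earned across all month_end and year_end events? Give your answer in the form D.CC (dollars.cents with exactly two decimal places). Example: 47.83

After 1 (deposit($200)): balance=$700.00 total_interest=$0.00
After 2 (deposit($1000)): balance=$1700.00 total_interest=$0.00
After 3 (month_end (apply 1% monthly interest)): balance=$1717.00 total_interest=$17.00
After 4 (month_end (apply 1% monthly interest)): balance=$1734.17 total_interest=$34.17
After 5 (year_end (apply 10% annual interest)): balance=$1907.58 total_interest=$207.58
After 6 (withdraw($200)): balance=$1707.58 total_interest=$207.58
After 7 (withdraw($100)): balance=$1607.58 total_interest=$207.58
After 8 (deposit($100)): balance=$1707.58 total_interest=$207.58
After 9 (month_end (apply 1% monthly interest)): balance=$1724.65 total_interest=$224.65
After 10 (deposit($500)): balance=$2224.65 total_interest=$224.65

Answer: 224.65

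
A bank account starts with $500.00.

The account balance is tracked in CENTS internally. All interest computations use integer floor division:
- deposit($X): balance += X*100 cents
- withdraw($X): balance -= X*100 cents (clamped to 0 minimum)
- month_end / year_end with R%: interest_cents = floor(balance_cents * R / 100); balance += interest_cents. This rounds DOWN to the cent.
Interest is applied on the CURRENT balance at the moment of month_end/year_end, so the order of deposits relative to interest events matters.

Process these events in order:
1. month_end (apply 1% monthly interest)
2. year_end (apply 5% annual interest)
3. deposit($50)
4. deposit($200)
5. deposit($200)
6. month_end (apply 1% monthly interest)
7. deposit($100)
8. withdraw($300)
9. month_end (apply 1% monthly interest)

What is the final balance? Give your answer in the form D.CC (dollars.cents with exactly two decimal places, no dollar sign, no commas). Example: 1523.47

After 1 (month_end (apply 1% monthly interest)): balance=$505.00 total_interest=$5.00
After 2 (year_end (apply 5% annual interest)): balance=$530.25 total_interest=$30.25
After 3 (deposit($50)): balance=$580.25 total_interest=$30.25
After 4 (deposit($200)): balance=$780.25 total_interest=$30.25
After 5 (deposit($200)): balance=$980.25 total_interest=$30.25
After 6 (month_end (apply 1% monthly interest)): balance=$990.05 total_interest=$40.05
After 7 (deposit($100)): balance=$1090.05 total_interest=$40.05
After 8 (withdraw($300)): balance=$790.05 total_interest=$40.05
After 9 (month_end (apply 1% monthly interest)): balance=$797.95 total_interest=$47.95

Answer: 797.95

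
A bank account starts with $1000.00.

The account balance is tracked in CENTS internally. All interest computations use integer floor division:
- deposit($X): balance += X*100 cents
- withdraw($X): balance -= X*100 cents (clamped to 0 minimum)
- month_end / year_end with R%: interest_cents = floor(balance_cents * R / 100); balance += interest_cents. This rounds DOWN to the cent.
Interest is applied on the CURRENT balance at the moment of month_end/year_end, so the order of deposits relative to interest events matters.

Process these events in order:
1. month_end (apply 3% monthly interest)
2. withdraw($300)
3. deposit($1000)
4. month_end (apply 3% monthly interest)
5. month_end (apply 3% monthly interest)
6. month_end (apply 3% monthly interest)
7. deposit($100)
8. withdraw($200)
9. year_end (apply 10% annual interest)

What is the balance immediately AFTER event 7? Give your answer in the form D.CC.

After 1 (month_end (apply 3% monthly interest)): balance=$1030.00 total_interest=$30.00
After 2 (withdraw($300)): balance=$730.00 total_interest=$30.00
After 3 (deposit($1000)): balance=$1730.00 total_interest=$30.00
After 4 (month_end (apply 3% monthly interest)): balance=$1781.90 total_interest=$81.90
After 5 (month_end (apply 3% monthly interest)): balance=$1835.35 total_interest=$135.35
After 6 (month_end (apply 3% monthly interest)): balance=$1890.41 total_interest=$190.41
After 7 (deposit($100)): balance=$1990.41 total_interest=$190.41

Answer: 1990.41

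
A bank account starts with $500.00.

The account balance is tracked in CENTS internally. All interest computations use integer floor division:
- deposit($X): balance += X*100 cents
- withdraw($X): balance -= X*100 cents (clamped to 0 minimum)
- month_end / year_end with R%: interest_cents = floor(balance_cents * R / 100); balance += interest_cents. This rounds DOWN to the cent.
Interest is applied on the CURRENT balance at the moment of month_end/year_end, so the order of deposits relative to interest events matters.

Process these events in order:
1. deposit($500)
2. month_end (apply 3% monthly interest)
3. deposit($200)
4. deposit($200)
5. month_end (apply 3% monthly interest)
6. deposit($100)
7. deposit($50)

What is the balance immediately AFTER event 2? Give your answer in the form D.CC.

After 1 (deposit($500)): balance=$1000.00 total_interest=$0.00
After 2 (month_end (apply 3% monthly interest)): balance=$1030.00 total_interest=$30.00

Answer: 1030.00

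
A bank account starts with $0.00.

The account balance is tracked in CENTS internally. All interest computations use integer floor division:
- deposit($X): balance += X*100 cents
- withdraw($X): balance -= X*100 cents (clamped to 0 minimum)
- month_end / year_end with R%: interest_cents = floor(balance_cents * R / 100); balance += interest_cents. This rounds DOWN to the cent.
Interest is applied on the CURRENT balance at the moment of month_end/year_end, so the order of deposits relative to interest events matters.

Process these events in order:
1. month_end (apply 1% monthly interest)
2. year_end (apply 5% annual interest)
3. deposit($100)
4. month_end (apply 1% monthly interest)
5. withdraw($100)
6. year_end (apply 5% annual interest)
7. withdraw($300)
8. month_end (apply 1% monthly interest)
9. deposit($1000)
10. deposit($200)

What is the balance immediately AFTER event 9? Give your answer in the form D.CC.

Answer: 1000.00

Derivation:
After 1 (month_end (apply 1% monthly interest)): balance=$0.00 total_interest=$0.00
After 2 (year_end (apply 5% annual interest)): balance=$0.00 total_interest=$0.00
After 3 (deposit($100)): balance=$100.00 total_interest=$0.00
After 4 (month_end (apply 1% monthly interest)): balance=$101.00 total_interest=$1.00
After 5 (withdraw($100)): balance=$1.00 total_interest=$1.00
After 6 (year_end (apply 5% annual interest)): balance=$1.05 total_interest=$1.05
After 7 (withdraw($300)): balance=$0.00 total_interest=$1.05
After 8 (month_end (apply 1% monthly interest)): balance=$0.00 total_interest=$1.05
After 9 (deposit($1000)): balance=$1000.00 total_interest=$1.05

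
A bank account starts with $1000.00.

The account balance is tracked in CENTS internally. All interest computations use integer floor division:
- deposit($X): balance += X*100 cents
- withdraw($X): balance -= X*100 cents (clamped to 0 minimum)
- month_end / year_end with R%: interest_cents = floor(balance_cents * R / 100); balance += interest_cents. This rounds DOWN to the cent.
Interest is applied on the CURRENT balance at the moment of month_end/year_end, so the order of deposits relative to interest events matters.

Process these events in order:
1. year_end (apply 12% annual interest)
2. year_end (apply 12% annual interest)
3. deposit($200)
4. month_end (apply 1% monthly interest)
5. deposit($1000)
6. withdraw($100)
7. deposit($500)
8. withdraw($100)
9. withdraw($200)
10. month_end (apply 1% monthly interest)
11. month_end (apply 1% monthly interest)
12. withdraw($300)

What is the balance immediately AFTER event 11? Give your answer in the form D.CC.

After 1 (year_end (apply 12% annual interest)): balance=$1120.00 total_interest=$120.00
After 2 (year_end (apply 12% annual interest)): balance=$1254.40 total_interest=$254.40
After 3 (deposit($200)): balance=$1454.40 total_interest=$254.40
After 4 (month_end (apply 1% monthly interest)): balance=$1468.94 total_interest=$268.94
After 5 (deposit($1000)): balance=$2468.94 total_interest=$268.94
After 6 (withdraw($100)): balance=$2368.94 total_interest=$268.94
After 7 (deposit($500)): balance=$2868.94 total_interest=$268.94
After 8 (withdraw($100)): balance=$2768.94 total_interest=$268.94
After 9 (withdraw($200)): balance=$2568.94 total_interest=$268.94
After 10 (month_end (apply 1% monthly interest)): balance=$2594.62 total_interest=$294.62
After 11 (month_end (apply 1% monthly interest)): balance=$2620.56 total_interest=$320.56

Answer: 2620.56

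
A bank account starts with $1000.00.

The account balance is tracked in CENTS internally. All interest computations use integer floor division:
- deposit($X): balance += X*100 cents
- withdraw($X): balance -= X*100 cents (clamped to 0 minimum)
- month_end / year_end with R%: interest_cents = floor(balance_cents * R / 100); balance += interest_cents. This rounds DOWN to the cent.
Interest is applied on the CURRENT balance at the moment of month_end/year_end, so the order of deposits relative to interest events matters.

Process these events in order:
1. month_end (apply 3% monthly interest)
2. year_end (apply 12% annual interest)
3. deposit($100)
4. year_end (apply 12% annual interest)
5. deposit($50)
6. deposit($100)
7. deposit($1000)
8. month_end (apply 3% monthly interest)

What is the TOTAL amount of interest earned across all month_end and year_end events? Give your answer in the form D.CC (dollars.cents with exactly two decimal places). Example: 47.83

After 1 (month_end (apply 3% monthly interest)): balance=$1030.00 total_interest=$30.00
After 2 (year_end (apply 12% annual interest)): balance=$1153.60 total_interest=$153.60
After 3 (deposit($100)): balance=$1253.60 total_interest=$153.60
After 4 (year_end (apply 12% annual interest)): balance=$1404.03 total_interest=$304.03
After 5 (deposit($50)): balance=$1454.03 total_interest=$304.03
After 6 (deposit($100)): balance=$1554.03 total_interest=$304.03
After 7 (deposit($1000)): balance=$2554.03 total_interest=$304.03
After 8 (month_end (apply 3% monthly interest)): balance=$2630.65 total_interest=$380.65

Answer: 380.65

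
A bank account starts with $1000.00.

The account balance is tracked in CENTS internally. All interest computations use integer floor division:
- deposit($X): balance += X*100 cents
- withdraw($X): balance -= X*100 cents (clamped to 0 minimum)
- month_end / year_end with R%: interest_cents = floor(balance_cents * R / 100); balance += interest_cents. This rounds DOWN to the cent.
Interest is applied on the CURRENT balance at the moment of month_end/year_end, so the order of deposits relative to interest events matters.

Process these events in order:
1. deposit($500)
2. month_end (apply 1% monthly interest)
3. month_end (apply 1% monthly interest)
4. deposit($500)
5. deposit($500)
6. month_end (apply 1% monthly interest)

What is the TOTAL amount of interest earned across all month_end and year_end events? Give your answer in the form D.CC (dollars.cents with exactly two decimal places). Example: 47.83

After 1 (deposit($500)): balance=$1500.00 total_interest=$0.00
After 2 (month_end (apply 1% monthly interest)): balance=$1515.00 total_interest=$15.00
After 3 (month_end (apply 1% monthly interest)): balance=$1530.15 total_interest=$30.15
After 4 (deposit($500)): balance=$2030.15 total_interest=$30.15
After 5 (deposit($500)): balance=$2530.15 total_interest=$30.15
After 6 (month_end (apply 1% monthly interest)): balance=$2555.45 total_interest=$55.45

Answer: 55.45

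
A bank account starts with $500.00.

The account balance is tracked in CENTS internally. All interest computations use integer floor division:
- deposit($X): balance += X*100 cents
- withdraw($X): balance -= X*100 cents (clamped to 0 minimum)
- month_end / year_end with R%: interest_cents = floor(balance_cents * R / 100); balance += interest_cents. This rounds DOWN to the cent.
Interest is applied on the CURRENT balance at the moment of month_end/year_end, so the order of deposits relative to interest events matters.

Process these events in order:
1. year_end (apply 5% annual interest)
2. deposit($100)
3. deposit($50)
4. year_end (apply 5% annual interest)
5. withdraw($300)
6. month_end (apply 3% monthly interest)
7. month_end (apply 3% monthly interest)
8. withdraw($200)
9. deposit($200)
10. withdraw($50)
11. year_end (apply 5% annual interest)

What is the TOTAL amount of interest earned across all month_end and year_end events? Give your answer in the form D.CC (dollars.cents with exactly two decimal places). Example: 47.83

After 1 (year_end (apply 5% annual interest)): balance=$525.00 total_interest=$25.00
After 2 (deposit($100)): balance=$625.00 total_interest=$25.00
After 3 (deposit($50)): balance=$675.00 total_interest=$25.00
After 4 (year_end (apply 5% annual interest)): balance=$708.75 total_interest=$58.75
After 5 (withdraw($300)): balance=$408.75 total_interest=$58.75
After 6 (month_end (apply 3% monthly interest)): balance=$421.01 total_interest=$71.01
After 7 (month_end (apply 3% monthly interest)): balance=$433.64 total_interest=$83.64
After 8 (withdraw($200)): balance=$233.64 total_interest=$83.64
After 9 (deposit($200)): balance=$433.64 total_interest=$83.64
After 10 (withdraw($50)): balance=$383.64 total_interest=$83.64
After 11 (year_end (apply 5% annual interest)): balance=$402.82 total_interest=$102.82

Answer: 102.82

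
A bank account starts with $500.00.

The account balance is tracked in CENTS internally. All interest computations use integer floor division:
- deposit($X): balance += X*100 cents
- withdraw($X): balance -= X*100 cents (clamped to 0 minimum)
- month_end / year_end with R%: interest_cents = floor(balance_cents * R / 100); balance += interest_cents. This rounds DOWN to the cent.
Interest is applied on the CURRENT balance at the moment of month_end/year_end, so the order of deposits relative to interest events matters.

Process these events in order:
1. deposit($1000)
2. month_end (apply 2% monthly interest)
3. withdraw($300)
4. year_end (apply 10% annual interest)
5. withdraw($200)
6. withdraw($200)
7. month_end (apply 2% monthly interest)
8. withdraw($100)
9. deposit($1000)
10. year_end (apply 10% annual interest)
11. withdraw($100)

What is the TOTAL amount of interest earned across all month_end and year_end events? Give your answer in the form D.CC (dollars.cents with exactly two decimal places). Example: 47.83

After 1 (deposit($1000)): balance=$1500.00 total_interest=$0.00
After 2 (month_end (apply 2% monthly interest)): balance=$1530.00 total_interest=$30.00
After 3 (withdraw($300)): balance=$1230.00 total_interest=$30.00
After 4 (year_end (apply 10% annual interest)): balance=$1353.00 total_interest=$153.00
After 5 (withdraw($200)): balance=$1153.00 total_interest=$153.00
After 6 (withdraw($200)): balance=$953.00 total_interest=$153.00
After 7 (month_end (apply 2% monthly interest)): balance=$972.06 total_interest=$172.06
After 8 (withdraw($100)): balance=$872.06 total_interest=$172.06
After 9 (deposit($1000)): balance=$1872.06 total_interest=$172.06
After 10 (year_end (apply 10% annual interest)): balance=$2059.26 total_interest=$359.26
After 11 (withdraw($100)): balance=$1959.26 total_interest=$359.26

Answer: 359.26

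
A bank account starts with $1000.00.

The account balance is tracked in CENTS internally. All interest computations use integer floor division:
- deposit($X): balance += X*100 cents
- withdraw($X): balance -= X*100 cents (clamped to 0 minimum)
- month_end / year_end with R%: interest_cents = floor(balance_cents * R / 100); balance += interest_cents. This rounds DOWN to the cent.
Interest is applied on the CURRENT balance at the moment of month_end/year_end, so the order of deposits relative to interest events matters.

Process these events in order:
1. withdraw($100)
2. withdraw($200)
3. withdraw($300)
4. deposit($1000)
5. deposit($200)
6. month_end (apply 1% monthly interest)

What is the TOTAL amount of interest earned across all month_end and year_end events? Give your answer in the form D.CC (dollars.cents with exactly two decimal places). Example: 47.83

After 1 (withdraw($100)): balance=$900.00 total_interest=$0.00
After 2 (withdraw($200)): balance=$700.00 total_interest=$0.00
After 3 (withdraw($300)): balance=$400.00 total_interest=$0.00
After 4 (deposit($1000)): balance=$1400.00 total_interest=$0.00
After 5 (deposit($200)): balance=$1600.00 total_interest=$0.00
After 6 (month_end (apply 1% monthly interest)): balance=$1616.00 total_interest=$16.00

Answer: 16.00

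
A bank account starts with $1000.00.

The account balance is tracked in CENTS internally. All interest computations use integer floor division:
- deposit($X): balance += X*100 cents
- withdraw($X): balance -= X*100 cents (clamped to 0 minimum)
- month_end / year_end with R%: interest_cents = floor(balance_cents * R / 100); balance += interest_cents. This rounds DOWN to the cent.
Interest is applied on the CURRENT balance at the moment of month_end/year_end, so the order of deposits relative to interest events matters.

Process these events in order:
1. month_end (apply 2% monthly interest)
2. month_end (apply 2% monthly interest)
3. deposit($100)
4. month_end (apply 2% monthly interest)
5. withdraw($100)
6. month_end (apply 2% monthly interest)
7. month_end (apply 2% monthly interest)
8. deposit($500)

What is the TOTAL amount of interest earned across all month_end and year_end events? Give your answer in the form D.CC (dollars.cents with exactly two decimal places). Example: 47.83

After 1 (month_end (apply 2% monthly interest)): balance=$1020.00 total_interest=$20.00
After 2 (month_end (apply 2% monthly interest)): balance=$1040.40 total_interest=$40.40
After 3 (deposit($100)): balance=$1140.40 total_interest=$40.40
After 4 (month_end (apply 2% monthly interest)): balance=$1163.20 total_interest=$63.20
After 5 (withdraw($100)): balance=$1063.20 total_interest=$63.20
After 6 (month_end (apply 2% monthly interest)): balance=$1084.46 total_interest=$84.46
After 7 (month_end (apply 2% monthly interest)): balance=$1106.14 total_interest=$106.14
After 8 (deposit($500)): balance=$1606.14 total_interest=$106.14

Answer: 106.14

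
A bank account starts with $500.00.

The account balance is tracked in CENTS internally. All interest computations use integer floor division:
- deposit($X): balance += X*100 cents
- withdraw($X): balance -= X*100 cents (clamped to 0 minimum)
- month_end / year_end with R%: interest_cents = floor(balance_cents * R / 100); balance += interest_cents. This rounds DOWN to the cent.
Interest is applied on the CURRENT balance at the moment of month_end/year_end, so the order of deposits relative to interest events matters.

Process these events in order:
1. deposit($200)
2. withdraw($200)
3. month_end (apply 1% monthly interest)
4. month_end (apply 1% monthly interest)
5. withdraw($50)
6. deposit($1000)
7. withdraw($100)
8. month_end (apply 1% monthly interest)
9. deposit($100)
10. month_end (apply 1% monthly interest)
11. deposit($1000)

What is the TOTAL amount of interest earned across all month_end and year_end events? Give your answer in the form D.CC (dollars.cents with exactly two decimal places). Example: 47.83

Answer: 38.38

Derivation:
After 1 (deposit($200)): balance=$700.00 total_interest=$0.00
After 2 (withdraw($200)): balance=$500.00 total_interest=$0.00
After 3 (month_end (apply 1% monthly interest)): balance=$505.00 total_interest=$5.00
After 4 (month_end (apply 1% monthly interest)): balance=$510.05 total_interest=$10.05
After 5 (withdraw($50)): balance=$460.05 total_interest=$10.05
After 6 (deposit($1000)): balance=$1460.05 total_interest=$10.05
After 7 (withdraw($100)): balance=$1360.05 total_interest=$10.05
After 8 (month_end (apply 1% monthly interest)): balance=$1373.65 total_interest=$23.65
After 9 (deposit($100)): balance=$1473.65 total_interest=$23.65
After 10 (month_end (apply 1% monthly interest)): balance=$1488.38 total_interest=$38.38
After 11 (deposit($1000)): balance=$2488.38 total_interest=$38.38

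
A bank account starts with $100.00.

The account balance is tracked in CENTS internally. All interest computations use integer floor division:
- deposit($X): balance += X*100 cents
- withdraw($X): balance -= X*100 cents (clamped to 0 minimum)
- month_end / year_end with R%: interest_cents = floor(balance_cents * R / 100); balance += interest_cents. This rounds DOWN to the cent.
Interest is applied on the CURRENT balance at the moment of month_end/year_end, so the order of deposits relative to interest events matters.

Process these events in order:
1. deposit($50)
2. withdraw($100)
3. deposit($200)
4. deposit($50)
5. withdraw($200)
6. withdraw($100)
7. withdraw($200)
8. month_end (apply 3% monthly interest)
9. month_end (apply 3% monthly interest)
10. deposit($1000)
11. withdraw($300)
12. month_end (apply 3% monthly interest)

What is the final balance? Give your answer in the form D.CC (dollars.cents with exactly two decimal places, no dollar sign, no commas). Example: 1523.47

After 1 (deposit($50)): balance=$150.00 total_interest=$0.00
After 2 (withdraw($100)): balance=$50.00 total_interest=$0.00
After 3 (deposit($200)): balance=$250.00 total_interest=$0.00
After 4 (deposit($50)): balance=$300.00 total_interest=$0.00
After 5 (withdraw($200)): balance=$100.00 total_interest=$0.00
After 6 (withdraw($100)): balance=$0.00 total_interest=$0.00
After 7 (withdraw($200)): balance=$0.00 total_interest=$0.00
After 8 (month_end (apply 3% monthly interest)): balance=$0.00 total_interest=$0.00
After 9 (month_end (apply 3% monthly interest)): balance=$0.00 total_interest=$0.00
After 10 (deposit($1000)): balance=$1000.00 total_interest=$0.00
After 11 (withdraw($300)): balance=$700.00 total_interest=$0.00
After 12 (month_end (apply 3% monthly interest)): balance=$721.00 total_interest=$21.00

Answer: 721.00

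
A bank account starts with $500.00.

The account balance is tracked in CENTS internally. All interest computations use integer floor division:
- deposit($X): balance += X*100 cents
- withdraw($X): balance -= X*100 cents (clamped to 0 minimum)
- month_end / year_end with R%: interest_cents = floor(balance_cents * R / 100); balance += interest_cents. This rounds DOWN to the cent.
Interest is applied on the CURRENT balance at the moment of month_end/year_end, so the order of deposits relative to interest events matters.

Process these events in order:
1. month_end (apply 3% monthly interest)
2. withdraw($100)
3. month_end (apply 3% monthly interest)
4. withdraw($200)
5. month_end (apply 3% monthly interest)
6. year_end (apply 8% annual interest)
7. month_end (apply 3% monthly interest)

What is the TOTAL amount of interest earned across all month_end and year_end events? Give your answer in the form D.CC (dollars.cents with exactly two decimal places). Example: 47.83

After 1 (month_end (apply 3% monthly interest)): balance=$515.00 total_interest=$15.00
After 2 (withdraw($100)): balance=$415.00 total_interest=$15.00
After 3 (month_end (apply 3% monthly interest)): balance=$427.45 total_interest=$27.45
After 4 (withdraw($200)): balance=$227.45 total_interest=$27.45
After 5 (month_end (apply 3% monthly interest)): balance=$234.27 total_interest=$34.27
After 6 (year_end (apply 8% annual interest)): balance=$253.01 total_interest=$53.01
After 7 (month_end (apply 3% monthly interest)): balance=$260.60 total_interest=$60.60

Answer: 60.60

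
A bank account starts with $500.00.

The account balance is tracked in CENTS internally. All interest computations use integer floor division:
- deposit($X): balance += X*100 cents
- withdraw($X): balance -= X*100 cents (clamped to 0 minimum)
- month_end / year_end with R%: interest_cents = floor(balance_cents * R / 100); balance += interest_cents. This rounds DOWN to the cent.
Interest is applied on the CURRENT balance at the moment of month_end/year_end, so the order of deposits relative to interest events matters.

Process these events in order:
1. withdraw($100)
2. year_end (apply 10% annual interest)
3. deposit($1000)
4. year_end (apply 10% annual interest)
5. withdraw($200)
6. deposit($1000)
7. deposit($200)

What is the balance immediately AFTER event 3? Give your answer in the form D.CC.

Answer: 1440.00

Derivation:
After 1 (withdraw($100)): balance=$400.00 total_interest=$0.00
After 2 (year_end (apply 10% annual interest)): balance=$440.00 total_interest=$40.00
After 3 (deposit($1000)): balance=$1440.00 total_interest=$40.00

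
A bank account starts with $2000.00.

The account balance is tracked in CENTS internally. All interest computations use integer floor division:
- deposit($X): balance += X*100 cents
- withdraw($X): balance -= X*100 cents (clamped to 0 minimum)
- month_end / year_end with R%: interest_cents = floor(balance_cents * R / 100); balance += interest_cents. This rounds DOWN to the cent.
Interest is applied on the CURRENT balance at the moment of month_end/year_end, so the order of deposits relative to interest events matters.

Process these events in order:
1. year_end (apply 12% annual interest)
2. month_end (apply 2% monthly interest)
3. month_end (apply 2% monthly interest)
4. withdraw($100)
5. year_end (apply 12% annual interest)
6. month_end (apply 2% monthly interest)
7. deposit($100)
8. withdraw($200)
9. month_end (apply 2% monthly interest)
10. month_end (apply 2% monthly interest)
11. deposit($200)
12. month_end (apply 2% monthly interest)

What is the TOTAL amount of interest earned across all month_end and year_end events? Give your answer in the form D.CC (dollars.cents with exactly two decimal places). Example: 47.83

Answer: 801.94

Derivation:
After 1 (year_end (apply 12% annual interest)): balance=$2240.00 total_interest=$240.00
After 2 (month_end (apply 2% monthly interest)): balance=$2284.80 total_interest=$284.80
After 3 (month_end (apply 2% monthly interest)): balance=$2330.49 total_interest=$330.49
After 4 (withdraw($100)): balance=$2230.49 total_interest=$330.49
After 5 (year_end (apply 12% annual interest)): balance=$2498.14 total_interest=$598.14
After 6 (month_end (apply 2% monthly interest)): balance=$2548.10 total_interest=$648.10
After 7 (deposit($100)): balance=$2648.10 total_interest=$648.10
After 8 (withdraw($200)): balance=$2448.10 total_interest=$648.10
After 9 (month_end (apply 2% monthly interest)): balance=$2497.06 total_interest=$697.06
After 10 (month_end (apply 2% monthly interest)): balance=$2547.00 total_interest=$747.00
After 11 (deposit($200)): balance=$2747.00 total_interest=$747.00
After 12 (month_end (apply 2% monthly interest)): balance=$2801.94 total_interest=$801.94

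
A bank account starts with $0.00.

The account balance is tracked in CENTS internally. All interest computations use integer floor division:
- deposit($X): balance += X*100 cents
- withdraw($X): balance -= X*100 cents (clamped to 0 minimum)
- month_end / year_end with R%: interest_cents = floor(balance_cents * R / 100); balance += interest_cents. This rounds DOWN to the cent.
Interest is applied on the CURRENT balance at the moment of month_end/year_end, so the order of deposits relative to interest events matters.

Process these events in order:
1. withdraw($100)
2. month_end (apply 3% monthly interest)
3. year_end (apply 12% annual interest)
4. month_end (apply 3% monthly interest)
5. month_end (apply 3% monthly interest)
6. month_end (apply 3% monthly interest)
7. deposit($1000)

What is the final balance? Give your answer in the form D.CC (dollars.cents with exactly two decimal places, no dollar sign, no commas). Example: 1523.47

After 1 (withdraw($100)): balance=$0.00 total_interest=$0.00
After 2 (month_end (apply 3% monthly interest)): balance=$0.00 total_interest=$0.00
After 3 (year_end (apply 12% annual interest)): balance=$0.00 total_interest=$0.00
After 4 (month_end (apply 3% monthly interest)): balance=$0.00 total_interest=$0.00
After 5 (month_end (apply 3% monthly interest)): balance=$0.00 total_interest=$0.00
After 6 (month_end (apply 3% monthly interest)): balance=$0.00 total_interest=$0.00
After 7 (deposit($1000)): balance=$1000.00 total_interest=$0.00

Answer: 1000.00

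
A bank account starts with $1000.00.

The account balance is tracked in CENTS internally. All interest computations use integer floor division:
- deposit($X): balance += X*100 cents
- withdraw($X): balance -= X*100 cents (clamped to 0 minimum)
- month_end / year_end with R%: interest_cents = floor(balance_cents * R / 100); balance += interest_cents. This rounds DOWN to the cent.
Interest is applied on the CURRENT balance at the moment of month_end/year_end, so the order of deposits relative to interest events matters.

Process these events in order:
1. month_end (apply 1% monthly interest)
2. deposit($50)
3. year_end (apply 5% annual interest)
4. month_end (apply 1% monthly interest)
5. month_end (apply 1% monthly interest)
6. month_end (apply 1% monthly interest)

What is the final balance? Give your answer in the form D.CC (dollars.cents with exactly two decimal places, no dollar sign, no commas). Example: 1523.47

Answer: 1146.72

Derivation:
After 1 (month_end (apply 1% monthly interest)): balance=$1010.00 total_interest=$10.00
After 2 (deposit($50)): balance=$1060.00 total_interest=$10.00
After 3 (year_end (apply 5% annual interest)): balance=$1113.00 total_interest=$63.00
After 4 (month_end (apply 1% monthly interest)): balance=$1124.13 total_interest=$74.13
After 5 (month_end (apply 1% monthly interest)): balance=$1135.37 total_interest=$85.37
After 6 (month_end (apply 1% monthly interest)): balance=$1146.72 total_interest=$96.72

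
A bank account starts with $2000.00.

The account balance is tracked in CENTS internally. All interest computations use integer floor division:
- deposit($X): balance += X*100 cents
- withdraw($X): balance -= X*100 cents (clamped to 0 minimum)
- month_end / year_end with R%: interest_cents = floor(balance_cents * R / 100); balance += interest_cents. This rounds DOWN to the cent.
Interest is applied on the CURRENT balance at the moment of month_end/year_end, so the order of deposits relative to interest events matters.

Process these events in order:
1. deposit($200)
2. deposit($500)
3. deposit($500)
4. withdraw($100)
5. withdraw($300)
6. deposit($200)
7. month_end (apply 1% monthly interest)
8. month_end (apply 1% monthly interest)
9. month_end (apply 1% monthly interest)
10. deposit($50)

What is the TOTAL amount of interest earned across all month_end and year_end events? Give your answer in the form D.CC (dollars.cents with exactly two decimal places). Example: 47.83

Answer: 90.90

Derivation:
After 1 (deposit($200)): balance=$2200.00 total_interest=$0.00
After 2 (deposit($500)): balance=$2700.00 total_interest=$0.00
After 3 (deposit($500)): balance=$3200.00 total_interest=$0.00
After 4 (withdraw($100)): balance=$3100.00 total_interest=$0.00
After 5 (withdraw($300)): balance=$2800.00 total_interest=$0.00
After 6 (deposit($200)): balance=$3000.00 total_interest=$0.00
After 7 (month_end (apply 1% monthly interest)): balance=$3030.00 total_interest=$30.00
After 8 (month_end (apply 1% monthly interest)): balance=$3060.30 total_interest=$60.30
After 9 (month_end (apply 1% monthly interest)): balance=$3090.90 total_interest=$90.90
After 10 (deposit($50)): balance=$3140.90 total_interest=$90.90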